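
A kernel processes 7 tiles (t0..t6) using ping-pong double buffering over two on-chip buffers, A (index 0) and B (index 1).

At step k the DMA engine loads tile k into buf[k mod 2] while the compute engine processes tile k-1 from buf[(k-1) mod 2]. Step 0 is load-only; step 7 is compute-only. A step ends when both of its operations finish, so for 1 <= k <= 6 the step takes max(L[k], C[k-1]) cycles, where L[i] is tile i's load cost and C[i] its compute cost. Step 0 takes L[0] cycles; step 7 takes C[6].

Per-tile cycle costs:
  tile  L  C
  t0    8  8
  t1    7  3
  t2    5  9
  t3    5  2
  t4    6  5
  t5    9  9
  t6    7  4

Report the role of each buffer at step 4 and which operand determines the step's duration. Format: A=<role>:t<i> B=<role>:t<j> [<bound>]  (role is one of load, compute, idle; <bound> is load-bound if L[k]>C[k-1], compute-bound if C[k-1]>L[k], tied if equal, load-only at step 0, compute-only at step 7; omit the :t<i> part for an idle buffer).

  0. 8=8c; end=8; A:t0 B:-
  1. max(7,8)=8c; end=16; A:t0 B:t1
  2. max(5,3)=5c; end=21; A:t2 B:t1
  3. max(5,9)=9c; end=30; A:t2 B:t3
  4. max(6,2)=6c; end=36; A:t4 B:t3
  5. max(9,5)=9c; end=45; A:t4 B:t5
  6. max(7,9)=9c; end=54; A:t6 B:t5
  7. 4=4c; end=58; A:t6 B:t5

step 4: A=load:t4 B=compute:t3 [load-bound]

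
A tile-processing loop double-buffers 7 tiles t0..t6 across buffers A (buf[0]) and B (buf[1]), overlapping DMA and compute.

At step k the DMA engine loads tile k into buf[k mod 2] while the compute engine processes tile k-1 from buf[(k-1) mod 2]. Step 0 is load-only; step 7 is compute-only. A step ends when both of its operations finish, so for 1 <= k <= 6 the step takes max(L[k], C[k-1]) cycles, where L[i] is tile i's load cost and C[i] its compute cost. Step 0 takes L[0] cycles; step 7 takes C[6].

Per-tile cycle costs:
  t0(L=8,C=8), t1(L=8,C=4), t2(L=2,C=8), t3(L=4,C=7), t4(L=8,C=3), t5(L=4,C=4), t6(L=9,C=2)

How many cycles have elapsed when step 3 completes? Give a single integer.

  0. 8=8c; end=8; A:t0 B:-
  1. max(8,8)=8c; end=16; A:t0 B:t1
  2. max(2,4)=4c; end=20; A:t2 B:t1
  3. max(4,8)=8c; end=28; A:t2 B:t3
  4. max(8,7)=8c; end=36; A:t4 B:t3
  5. max(4,3)=4c; end=40; A:t4 B:t5
  6. max(9,4)=9c; end=49; A:t6 B:t5
  7. 2=2c; end=51; A:t6 B:t5

end_cycle[3] = 28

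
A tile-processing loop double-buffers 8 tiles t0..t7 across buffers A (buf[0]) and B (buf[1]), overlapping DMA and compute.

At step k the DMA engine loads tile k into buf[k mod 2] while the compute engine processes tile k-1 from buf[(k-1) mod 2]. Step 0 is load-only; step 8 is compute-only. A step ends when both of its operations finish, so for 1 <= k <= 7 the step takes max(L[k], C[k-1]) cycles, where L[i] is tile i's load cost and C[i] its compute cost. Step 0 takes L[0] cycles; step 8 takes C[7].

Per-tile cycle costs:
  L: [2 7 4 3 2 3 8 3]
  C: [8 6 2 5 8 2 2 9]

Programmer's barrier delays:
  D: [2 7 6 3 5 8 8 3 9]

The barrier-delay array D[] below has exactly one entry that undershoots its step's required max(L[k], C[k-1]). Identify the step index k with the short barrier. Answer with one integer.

step 0: need L[0]=2 = 2; D[0]=2 ok
step 1: need max(L[1]=7,C[0]=8) = 8; D[1]=7 SHORT
step 2: need max(L[2]=4,C[1]=6) = 6; D[2]=6 ok
step 3: need max(L[3]=3,C[2]=2) = 3; D[3]=3 ok
step 4: need max(L[4]=2,C[3]=5) = 5; D[4]=5 ok
step 5: need max(L[5]=3,C[4]=8) = 8; D[5]=8 ok
step 6: need max(L[6]=8,C[5]=2) = 8; D[6]=8 ok
step 7: need max(L[7]=3,C[6]=2) = 3; D[7]=3 ok
step 8: need C[7]=9 = 9; D[8]=9 ok

hazard at step 1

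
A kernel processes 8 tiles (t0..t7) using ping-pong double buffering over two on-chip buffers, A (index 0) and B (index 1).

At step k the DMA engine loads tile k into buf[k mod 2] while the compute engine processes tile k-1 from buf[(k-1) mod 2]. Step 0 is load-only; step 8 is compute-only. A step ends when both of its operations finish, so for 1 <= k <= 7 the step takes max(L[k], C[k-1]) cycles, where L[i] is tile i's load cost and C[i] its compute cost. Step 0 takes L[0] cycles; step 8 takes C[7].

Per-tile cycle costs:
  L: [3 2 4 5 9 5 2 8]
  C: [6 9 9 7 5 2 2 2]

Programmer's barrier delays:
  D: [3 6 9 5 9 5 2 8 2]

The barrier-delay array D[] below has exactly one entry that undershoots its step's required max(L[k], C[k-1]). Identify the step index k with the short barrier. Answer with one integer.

[0] required=L[0]=3=3 vs D=3 ok
[1] required=max(L[1]=2,C[0]=6)=6 vs D=6 ok
[2] required=max(L[2]=4,C[1]=9)=9 vs D=9 ok
[3] required=max(L[3]=5,C[2]=9)=9 vs D=5 SHORT
[4] required=max(L[4]=9,C[3]=7)=9 vs D=9 ok
[5] required=max(L[5]=5,C[4]=5)=5 vs D=5 ok
[6] required=max(L[6]=2,C[5]=2)=2 vs D=2 ok
[7] required=max(L[7]=8,C[6]=2)=8 vs D=8 ok
[8] required=C[7]=2=2 vs D=2 ok

hazard at step 3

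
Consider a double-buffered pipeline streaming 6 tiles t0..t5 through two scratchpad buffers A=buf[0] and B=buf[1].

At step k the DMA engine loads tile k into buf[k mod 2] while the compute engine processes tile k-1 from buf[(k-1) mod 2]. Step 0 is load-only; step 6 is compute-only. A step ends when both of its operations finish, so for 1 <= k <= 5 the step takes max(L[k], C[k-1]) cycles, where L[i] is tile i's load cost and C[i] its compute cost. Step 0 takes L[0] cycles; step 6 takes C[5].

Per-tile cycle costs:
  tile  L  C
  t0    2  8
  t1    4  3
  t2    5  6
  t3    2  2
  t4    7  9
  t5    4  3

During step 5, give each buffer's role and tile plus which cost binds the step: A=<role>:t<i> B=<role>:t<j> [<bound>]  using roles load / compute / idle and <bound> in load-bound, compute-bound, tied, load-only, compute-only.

step 5: A=compute:t4 B=load:t5 [compute-bound]

[0] DMA t0→A (2c) ∥ CU idle ⇒ 2c, clock 2
[1] DMA t1→B (4c) ∥ CU A:t0 (8c) ⇒ 8c, clock 10
[2] DMA t2→A (5c) ∥ CU B:t1 (3c) ⇒ 5c, clock 15
[3] DMA t3→B (2c) ∥ CU A:t2 (6c) ⇒ 6c, clock 21
[4] DMA t4→A (7c) ∥ CU B:t3 (2c) ⇒ 7c, clock 28
[5] DMA t5→B (4c) ∥ CU A:t4 (9c) ⇒ 9c, clock 37
[6] DMA idle ∥ CU B:t5 (3c) ⇒ 3c, clock 40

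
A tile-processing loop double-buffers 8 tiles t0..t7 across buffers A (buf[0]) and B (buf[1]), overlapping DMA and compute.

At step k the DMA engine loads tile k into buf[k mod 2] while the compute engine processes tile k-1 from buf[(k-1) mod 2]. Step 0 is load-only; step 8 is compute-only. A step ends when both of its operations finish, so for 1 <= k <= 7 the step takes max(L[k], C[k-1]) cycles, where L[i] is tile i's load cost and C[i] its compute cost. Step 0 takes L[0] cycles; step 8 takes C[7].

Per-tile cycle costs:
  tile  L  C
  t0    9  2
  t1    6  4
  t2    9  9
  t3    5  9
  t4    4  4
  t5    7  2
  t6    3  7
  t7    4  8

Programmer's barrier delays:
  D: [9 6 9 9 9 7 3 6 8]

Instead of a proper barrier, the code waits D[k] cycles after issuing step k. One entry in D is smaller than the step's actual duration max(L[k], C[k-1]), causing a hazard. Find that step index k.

[0] required=L[0]=9=9 vs D=9 ok
[1] required=max(L[1]=6,C[0]=2)=6 vs D=6 ok
[2] required=max(L[2]=9,C[1]=4)=9 vs D=9 ok
[3] required=max(L[3]=5,C[2]=9)=9 vs D=9 ok
[4] required=max(L[4]=4,C[3]=9)=9 vs D=9 ok
[5] required=max(L[5]=7,C[4]=4)=7 vs D=7 ok
[6] required=max(L[6]=3,C[5]=2)=3 vs D=3 ok
[7] required=max(L[7]=4,C[6]=7)=7 vs D=6 SHORT
[8] required=C[7]=8=8 vs D=8 ok

hazard at step 7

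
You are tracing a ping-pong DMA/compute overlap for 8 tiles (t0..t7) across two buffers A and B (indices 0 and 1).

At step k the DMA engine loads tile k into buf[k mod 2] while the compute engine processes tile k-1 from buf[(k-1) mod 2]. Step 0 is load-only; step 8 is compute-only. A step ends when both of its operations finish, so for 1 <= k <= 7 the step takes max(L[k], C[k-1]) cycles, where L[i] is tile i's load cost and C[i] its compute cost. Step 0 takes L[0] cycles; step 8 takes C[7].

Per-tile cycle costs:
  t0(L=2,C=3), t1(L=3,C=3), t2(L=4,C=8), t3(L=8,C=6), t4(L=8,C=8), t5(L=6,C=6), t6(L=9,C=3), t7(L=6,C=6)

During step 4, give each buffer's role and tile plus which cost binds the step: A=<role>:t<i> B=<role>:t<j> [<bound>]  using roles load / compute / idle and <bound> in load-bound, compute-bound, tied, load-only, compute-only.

step 4: A=load:t4 B=compute:t3 [load-bound]

  0. 2=2c; end=2; A:t0 B:-
  1. max(3,3)=3c; end=5; A:t0 B:t1
  2. max(4,3)=4c; end=9; A:t2 B:t1
  3. max(8,8)=8c; end=17; A:t2 B:t3
  4. max(8,6)=8c; end=25; A:t4 B:t3
  5. max(6,8)=8c; end=33; A:t4 B:t5
  6. max(9,6)=9c; end=42; A:t6 B:t5
  7. max(6,3)=6c; end=48; A:t6 B:t7
  8. 6=6c; end=54; A:t6 B:t7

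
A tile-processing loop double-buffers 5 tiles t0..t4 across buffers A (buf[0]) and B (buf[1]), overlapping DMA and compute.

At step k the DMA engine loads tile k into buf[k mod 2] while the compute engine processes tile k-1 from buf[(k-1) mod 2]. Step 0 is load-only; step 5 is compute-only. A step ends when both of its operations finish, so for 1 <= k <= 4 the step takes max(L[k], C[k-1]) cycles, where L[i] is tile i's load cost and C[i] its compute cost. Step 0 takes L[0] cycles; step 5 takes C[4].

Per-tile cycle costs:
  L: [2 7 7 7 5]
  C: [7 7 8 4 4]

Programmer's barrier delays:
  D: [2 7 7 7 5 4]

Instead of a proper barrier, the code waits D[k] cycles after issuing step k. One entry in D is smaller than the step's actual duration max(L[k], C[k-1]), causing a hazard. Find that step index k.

[0] required=L[0]=2=2 vs D=2 ok
[1] required=max(L[1]=7,C[0]=7)=7 vs D=7 ok
[2] required=max(L[2]=7,C[1]=7)=7 vs D=7 ok
[3] required=max(L[3]=7,C[2]=8)=8 vs D=7 SHORT
[4] required=max(L[4]=5,C[3]=4)=5 vs D=5 ok
[5] required=C[4]=4=4 vs D=4 ok

hazard at step 3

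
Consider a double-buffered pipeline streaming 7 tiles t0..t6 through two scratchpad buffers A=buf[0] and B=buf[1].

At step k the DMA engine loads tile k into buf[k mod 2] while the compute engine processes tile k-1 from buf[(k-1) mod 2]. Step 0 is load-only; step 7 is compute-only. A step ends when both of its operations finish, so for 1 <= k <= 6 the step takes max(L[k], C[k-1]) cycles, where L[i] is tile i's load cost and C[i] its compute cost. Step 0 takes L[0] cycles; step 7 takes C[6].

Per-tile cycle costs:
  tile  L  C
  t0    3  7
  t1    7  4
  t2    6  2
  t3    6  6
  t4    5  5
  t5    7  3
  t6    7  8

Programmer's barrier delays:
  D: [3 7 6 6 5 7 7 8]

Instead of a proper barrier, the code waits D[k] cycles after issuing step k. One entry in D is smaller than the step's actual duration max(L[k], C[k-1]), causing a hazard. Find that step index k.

hazard at step 4

k=0 barrier L[0]=3→3c, D[0]=3 ok
k=1 barrier max(L[1]=7,C[0]=7)→7c, D[1]=7 ok
k=2 barrier max(L[2]=6,C[1]=4)→6c, D[2]=6 ok
k=3 barrier max(L[3]=6,C[2]=2)→6c, D[3]=6 ok
k=4 barrier max(L[4]=5,C[3]=6)→6c, D[4]=5 SHORT
k=5 barrier max(L[5]=7,C[4]=5)→7c, D[5]=7 ok
k=6 barrier max(L[6]=7,C[5]=3)→7c, D[6]=7 ok
k=7 barrier C[6]=8→8c, D[7]=8 ok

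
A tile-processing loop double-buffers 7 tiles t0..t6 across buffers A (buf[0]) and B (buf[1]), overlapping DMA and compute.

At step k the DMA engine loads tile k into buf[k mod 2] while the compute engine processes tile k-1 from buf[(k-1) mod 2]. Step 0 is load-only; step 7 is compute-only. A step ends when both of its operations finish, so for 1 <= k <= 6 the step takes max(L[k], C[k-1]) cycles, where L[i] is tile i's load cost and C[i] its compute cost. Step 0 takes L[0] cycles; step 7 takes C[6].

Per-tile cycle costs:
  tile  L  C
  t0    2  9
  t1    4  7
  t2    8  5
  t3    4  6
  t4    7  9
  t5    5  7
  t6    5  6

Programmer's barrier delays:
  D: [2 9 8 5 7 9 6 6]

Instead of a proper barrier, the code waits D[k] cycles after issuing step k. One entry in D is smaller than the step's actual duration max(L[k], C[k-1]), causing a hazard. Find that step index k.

step 0: need L[0]=2 = 2; D[0]=2 ok
step 1: need max(L[1]=4,C[0]=9) = 9; D[1]=9 ok
step 2: need max(L[2]=8,C[1]=7) = 8; D[2]=8 ok
step 3: need max(L[3]=4,C[2]=5) = 5; D[3]=5 ok
step 4: need max(L[4]=7,C[3]=6) = 7; D[4]=7 ok
step 5: need max(L[5]=5,C[4]=9) = 9; D[5]=9 ok
step 6: need max(L[6]=5,C[5]=7) = 7; D[6]=6 SHORT
step 7: need C[6]=6 = 6; D[7]=6 ok

hazard at step 6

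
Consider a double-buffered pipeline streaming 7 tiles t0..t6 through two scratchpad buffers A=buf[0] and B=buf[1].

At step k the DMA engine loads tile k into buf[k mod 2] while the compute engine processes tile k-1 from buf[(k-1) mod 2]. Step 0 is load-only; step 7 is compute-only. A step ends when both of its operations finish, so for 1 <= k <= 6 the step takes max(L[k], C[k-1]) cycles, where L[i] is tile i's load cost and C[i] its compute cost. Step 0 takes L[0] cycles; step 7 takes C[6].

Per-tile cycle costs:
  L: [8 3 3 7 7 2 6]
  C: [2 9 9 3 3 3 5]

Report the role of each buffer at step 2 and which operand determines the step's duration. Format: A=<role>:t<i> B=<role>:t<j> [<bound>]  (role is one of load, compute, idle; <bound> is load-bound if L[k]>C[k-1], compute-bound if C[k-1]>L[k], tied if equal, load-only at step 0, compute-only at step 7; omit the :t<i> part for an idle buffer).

step 2: A=load:t2 B=compute:t1 [compute-bound]

  0. 8=8c; end=8; A:t0 B:-
  1. max(3,2)=3c; end=11; A:t0 B:t1
  2. max(3,9)=9c; end=20; A:t2 B:t1
  3. max(7,9)=9c; end=29; A:t2 B:t3
  4. max(7,3)=7c; end=36; A:t4 B:t3
  5. max(2,3)=3c; end=39; A:t4 B:t5
  6. max(6,3)=6c; end=45; A:t6 B:t5
  7. 5=5c; end=50; A:t6 B:t5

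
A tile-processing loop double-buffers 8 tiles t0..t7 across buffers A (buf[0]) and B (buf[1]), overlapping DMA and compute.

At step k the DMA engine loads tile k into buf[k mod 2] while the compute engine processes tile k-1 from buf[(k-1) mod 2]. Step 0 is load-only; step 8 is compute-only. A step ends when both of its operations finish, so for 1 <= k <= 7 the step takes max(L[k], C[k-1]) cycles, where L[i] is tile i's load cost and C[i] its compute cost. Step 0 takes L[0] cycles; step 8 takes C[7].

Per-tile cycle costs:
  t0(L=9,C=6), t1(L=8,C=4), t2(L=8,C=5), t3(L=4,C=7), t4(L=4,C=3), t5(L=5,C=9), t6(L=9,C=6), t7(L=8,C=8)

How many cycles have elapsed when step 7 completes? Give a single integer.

[0] DMA t0→A (9c) ∥ CU idle ⇒ 9c, clock 9
[1] DMA t1→B (8c) ∥ CU A:t0 (6c) ⇒ 8c, clock 17
[2] DMA t2→A (8c) ∥ CU B:t1 (4c) ⇒ 8c, clock 25
[3] DMA t3→B (4c) ∥ CU A:t2 (5c) ⇒ 5c, clock 30
[4] DMA t4→A (4c) ∥ CU B:t3 (7c) ⇒ 7c, clock 37
[5] DMA t5→B (5c) ∥ CU A:t4 (3c) ⇒ 5c, clock 42
[6] DMA t6→A (9c) ∥ CU B:t5 (9c) ⇒ 9c, clock 51
[7] DMA t7→B (8c) ∥ CU A:t6 (6c) ⇒ 8c, clock 59
[8] DMA idle ∥ CU B:t7 (8c) ⇒ 8c, clock 67

end_cycle[7] = 59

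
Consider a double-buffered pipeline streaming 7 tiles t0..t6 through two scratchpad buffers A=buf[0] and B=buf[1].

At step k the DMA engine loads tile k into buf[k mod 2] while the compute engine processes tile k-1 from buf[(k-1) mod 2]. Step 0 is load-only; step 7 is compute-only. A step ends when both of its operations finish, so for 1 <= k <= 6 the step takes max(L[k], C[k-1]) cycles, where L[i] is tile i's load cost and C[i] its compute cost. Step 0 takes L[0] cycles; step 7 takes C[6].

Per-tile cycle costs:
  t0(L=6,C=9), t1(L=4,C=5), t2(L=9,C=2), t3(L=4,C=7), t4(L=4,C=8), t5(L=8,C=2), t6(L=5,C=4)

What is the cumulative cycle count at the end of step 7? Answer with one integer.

[0] DMA t0→A (6c) ∥ CU idle ⇒ 6c, clock 6
[1] DMA t1→B (4c) ∥ CU A:t0 (9c) ⇒ 9c, clock 15
[2] DMA t2→A (9c) ∥ CU B:t1 (5c) ⇒ 9c, clock 24
[3] DMA t3→B (4c) ∥ CU A:t2 (2c) ⇒ 4c, clock 28
[4] DMA t4→A (4c) ∥ CU B:t3 (7c) ⇒ 7c, clock 35
[5] DMA t5→B (8c) ∥ CU A:t4 (8c) ⇒ 8c, clock 43
[6] DMA t6→A (5c) ∥ CU B:t5 (2c) ⇒ 5c, clock 48
[7] DMA idle ∥ CU A:t6 (4c) ⇒ 4c, clock 52

end_cycle[7] = 52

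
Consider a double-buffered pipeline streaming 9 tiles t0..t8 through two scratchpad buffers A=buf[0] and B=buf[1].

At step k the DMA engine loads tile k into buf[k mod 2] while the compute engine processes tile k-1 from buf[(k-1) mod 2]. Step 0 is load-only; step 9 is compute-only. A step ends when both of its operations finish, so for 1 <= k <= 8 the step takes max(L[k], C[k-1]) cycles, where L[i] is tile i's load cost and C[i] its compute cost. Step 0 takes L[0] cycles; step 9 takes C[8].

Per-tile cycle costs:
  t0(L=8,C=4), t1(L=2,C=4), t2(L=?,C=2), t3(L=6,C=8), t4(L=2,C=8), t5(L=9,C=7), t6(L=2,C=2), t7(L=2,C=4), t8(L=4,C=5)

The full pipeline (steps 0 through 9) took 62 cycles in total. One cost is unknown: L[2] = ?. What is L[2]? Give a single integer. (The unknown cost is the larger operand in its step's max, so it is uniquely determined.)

step 0: dur = L[0]=8 = 8
step 1: dur = max(L[1]=2, C[0]=4) = 4
step 2: dur = max(L[2]=?, C[1]=4) = L[2]  (unknown; binding)
step 3: dur = max(L[3]=6, C[2]=2) = 6
step 4: dur = max(L[4]=2, C[3]=8) = 8
step 5: dur = max(L[5]=9, C[4]=8) = 9
step 6: dur = max(L[6]=2, C[5]=7) = 7
step 7: dur = max(L[7]=2, C[6]=2) = 2
step 8: dur = max(L[8]=4, C[7]=4) = 4
step 9: dur = C[8]=5 = 5
sum of known step durations = 53
dur[2] = total - known = 62 - 53 = 9
L[2] is the binding max in step 2, so L[2] = dur[2] = 9

L[2] = 9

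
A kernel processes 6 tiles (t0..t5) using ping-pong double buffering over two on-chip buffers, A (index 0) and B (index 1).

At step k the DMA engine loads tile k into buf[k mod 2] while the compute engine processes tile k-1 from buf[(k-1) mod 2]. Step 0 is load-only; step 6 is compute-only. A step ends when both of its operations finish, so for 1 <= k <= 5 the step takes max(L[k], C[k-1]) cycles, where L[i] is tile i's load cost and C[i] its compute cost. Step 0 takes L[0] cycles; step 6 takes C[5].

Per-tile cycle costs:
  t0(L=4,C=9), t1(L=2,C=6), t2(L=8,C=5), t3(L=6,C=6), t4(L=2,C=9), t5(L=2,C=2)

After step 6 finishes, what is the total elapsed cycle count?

end_cycle[6] = 44

k=0 load=t0/4c comp=- wait=4 total=4
k=1 load=t1/2c comp=t0/9c wait=9 total=13
k=2 load=t2/8c comp=t1/6c wait=8 total=21
k=3 load=t3/6c comp=t2/5c wait=6 total=27
k=4 load=t4/2c comp=t3/6c wait=6 total=33
k=5 load=t5/2c comp=t4/9c wait=9 total=42
k=6 load=- comp=t5/2c wait=2 total=44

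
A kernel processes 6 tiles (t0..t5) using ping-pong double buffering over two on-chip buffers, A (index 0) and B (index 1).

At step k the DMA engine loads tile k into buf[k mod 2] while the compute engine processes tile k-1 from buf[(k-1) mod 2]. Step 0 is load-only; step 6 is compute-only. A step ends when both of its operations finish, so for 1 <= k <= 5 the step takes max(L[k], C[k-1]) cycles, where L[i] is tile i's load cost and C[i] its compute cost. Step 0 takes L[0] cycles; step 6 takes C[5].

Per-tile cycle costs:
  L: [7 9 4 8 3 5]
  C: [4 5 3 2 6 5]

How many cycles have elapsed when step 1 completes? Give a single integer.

end_cycle[1] = 16

step 0: L[0]=7 → dur=7, Σ=7 | A=load:t0 B=idle [load-only]
step 1: L[1]=9 C[0]=4 → dur=9, Σ=16 | A=compute:t0 B=load:t1 [load-bound]
step 2: L[2]=4 C[1]=5 → dur=5, Σ=21 | A=load:t2 B=compute:t1 [compute-bound]
step 3: L[3]=8 C[2]=3 → dur=8, Σ=29 | A=compute:t2 B=load:t3 [load-bound]
step 4: L[4]=3 C[3]=2 → dur=3, Σ=32 | A=load:t4 B=compute:t3 [load-bound]
step 5: L[5]=5 C[4]=6 → dur=6, Σ=38 | A=compute:t4 B=load:t5 [compute-bound]
step 6: C[5]=5 → dur=5, Σ=43 | A=idle B=compute:t5 [compute-only]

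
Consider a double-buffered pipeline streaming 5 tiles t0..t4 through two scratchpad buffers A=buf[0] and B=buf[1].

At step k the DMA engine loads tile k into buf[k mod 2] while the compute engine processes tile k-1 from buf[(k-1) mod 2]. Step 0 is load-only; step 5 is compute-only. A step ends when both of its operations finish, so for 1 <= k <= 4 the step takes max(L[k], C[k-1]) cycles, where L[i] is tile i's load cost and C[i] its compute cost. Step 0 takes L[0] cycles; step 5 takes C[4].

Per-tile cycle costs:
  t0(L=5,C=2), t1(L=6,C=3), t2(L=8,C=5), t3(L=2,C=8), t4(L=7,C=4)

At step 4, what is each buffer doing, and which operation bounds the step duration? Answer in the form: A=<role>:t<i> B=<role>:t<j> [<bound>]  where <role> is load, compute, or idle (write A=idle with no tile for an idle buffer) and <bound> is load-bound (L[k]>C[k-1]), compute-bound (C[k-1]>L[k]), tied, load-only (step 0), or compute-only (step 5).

[0] DMA t0→A (5c) ∥ CU idle ⇒ 5c, clock 5
[1] DMA t1→B (6c) ∥ CU A:t0 (2c) ⇒ 6c, clock 11
[2] DMA t2→A (8c) ∥ CU B:t1 (3c) ⇒ 8c, clock 19
[3] DMA t3→B (2c) ∥ CU A:t2 (5c) ⇒ 5c, clock 24
[4] DMA t4→A (7c) ∥ CU B:t3 (8c) ⇒ 8c, clock 32
[5] DMA idle ∥ CU A:t4 (4c) ⇒ 4c, clock 36

step 4: A=load:t4 B=compute:t3 [compute-bound]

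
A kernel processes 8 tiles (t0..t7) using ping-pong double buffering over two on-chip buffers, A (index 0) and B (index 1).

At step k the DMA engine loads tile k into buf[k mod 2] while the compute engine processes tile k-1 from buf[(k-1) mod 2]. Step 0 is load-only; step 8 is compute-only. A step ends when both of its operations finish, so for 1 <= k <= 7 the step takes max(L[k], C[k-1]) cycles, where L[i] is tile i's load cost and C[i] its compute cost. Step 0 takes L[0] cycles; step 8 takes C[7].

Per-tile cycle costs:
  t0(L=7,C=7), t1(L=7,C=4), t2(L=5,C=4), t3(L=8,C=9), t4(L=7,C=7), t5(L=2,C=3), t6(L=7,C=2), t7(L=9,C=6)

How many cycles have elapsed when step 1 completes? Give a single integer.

[0] DMA t0→A (7c) ∥ CU idle ⇒ 7c, clock 7
[1] DMA t1→B (7c) ∥ CU A:t0 (7c) ⇒ 7c, clock 14
[2] DMA t2→A (5c) ∥ CU B:t1 (4c) ⇒ 5c, clock 19
[3] DMA t3→B (8c) ∥ CU A:t2 (4c) ⇒ 8c, clock 27
[4] DMA t4→A (7c) ∥ CU B:t3 (9c) ⇒ 9c, clock 36
[5] DMA t5→B (2c) ∥ CU A:t4 (7c) ⇒ 7c, clock 43
[6] DMA t6→A (7c) ∥ CU B:t5 (3c) ⇒ 7c, clock 50
[7] DMA t7→B (9c) ∥ CU A:t6 (2c) ⇒ 9c, clock 59
[8] DMA idle ∥ CU B:t7 (6c) ⇒ 6c, clock 65

end_cycle[1] = 14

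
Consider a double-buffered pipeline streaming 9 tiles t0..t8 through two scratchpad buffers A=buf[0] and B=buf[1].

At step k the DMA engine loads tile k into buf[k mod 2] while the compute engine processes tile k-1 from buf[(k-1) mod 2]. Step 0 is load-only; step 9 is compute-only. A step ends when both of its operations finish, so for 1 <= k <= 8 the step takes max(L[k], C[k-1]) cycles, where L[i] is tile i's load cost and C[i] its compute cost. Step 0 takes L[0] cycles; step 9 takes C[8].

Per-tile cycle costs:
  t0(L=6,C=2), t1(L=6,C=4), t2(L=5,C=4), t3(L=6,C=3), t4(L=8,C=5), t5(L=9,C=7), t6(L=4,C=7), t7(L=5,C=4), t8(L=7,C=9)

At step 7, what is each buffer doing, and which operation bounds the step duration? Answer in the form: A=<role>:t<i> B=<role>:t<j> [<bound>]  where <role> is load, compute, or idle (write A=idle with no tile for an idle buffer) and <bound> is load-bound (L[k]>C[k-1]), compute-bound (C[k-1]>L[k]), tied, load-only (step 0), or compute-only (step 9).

step 7: A=compute:t6 B=load:t7 [compute-bound]

step 0: L[0]=6 → dur=6, Σ=6 | A=load:t0 B=idle [load-only]
step 1: L[1]=6 C[0]=2 → dur=6, Σ=12 | A=compute:t0 B=load:t1 [load-bound]
step 2: L[2]=5 C[1]=4 → dur=5, Σ=17 | A=load:t2 B=compute:t1 [load-bound]
step 3: L[3]=6 C[2]=4 → dur=6, Σ=23 | A=compute:t2 B=load:t3 [load-bound]
step 4: L[4]=8 C[3]=3 → dur=8, Σ=31 | A=load:t4 B=compute:t3 [load-bound]
step 5: L[5]=9 C[4]=5 → dur=9, Σ=40 | A=compute:t4 B=load:t5 [load-bound]
step 6: L[6]=4 C[5]=7 → dur=7, Σ=47 | A=load:t6 B=compute:t5 [compute-bound]
step 7: L[7]=5 C[6]=7 → dur=7, Σ=54 | A=compute:t6 B=load:t7 [compute-bound]
step 8: L[8]=7 C[7]=4 → dur=7, Σ=61 | A=load:t8 B=compute:t7 [load-bound]
step 9: C[8]=9 → dur=9, Σ=70 | A=compute:t8 B=idle [compute-only]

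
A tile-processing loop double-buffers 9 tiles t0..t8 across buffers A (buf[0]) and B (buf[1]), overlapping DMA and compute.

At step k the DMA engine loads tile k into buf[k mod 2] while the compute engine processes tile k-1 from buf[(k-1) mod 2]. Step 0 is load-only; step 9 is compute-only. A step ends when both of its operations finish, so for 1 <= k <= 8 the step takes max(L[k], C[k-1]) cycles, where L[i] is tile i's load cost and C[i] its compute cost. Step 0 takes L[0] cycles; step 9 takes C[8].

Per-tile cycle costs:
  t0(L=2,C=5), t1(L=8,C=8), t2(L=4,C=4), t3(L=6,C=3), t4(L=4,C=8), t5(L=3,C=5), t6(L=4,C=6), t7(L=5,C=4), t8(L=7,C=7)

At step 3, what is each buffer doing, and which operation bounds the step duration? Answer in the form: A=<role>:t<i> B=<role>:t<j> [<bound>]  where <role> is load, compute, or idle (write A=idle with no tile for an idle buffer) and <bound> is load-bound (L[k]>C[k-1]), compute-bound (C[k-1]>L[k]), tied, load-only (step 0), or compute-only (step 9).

step 3: A=compute:t2 B=load:t3 [load-bound]

k=0 load=t0/2c comp=- wait=2 total=2
k=1 load=t1/8c comp=t0/5c wait=8 total=10
k=2 load=t2/4c comp=t1/8c wait=8 total=18
k=3 load=t3/6c comp=t2/4c wait=6 total=24
k=4 load=t4/4c comp=t3/3c wait=4 total=28
k=5 load=t5/3c comp=t4/8c wait=8 total=36
k=6 load=t6/4c comp=t5/5c wait=5 total=41
k=7 load=t7/5c comp=t6/6c wait=6 total=47
k=8 load=t8/7c comp=t7/4c wait=7 total=54
k=9 load=- comp=t8/7c wait=7 total=61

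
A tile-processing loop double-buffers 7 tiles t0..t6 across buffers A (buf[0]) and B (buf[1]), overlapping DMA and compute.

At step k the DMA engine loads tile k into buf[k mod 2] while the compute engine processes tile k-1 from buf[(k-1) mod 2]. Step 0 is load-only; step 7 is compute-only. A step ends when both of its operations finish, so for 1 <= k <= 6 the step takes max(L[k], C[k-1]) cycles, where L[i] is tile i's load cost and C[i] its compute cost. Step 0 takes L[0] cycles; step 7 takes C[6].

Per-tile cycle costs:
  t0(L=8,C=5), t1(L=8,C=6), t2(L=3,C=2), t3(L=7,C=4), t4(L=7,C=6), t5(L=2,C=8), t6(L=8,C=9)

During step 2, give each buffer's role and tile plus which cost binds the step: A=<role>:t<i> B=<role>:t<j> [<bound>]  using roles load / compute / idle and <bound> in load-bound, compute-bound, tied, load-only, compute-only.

step 2: A=load:t2 B=compute:t1 [compute-bound]

k=0 load=t0/8c comp=- wait=8 total=8
k=1 load=t1/8c comp=t0/5c wait=8 total=16
k=2 load=t2/3c comp=t1/6c wait=6 total=22
k=3 load=t3/7c comp=t2/2c wait=7 total=29
k=4 load=t4/7c comp=t3/4c wait=7 total=36
k=5 load=t5/2c comp=t4/6c wait=6 total=42
k=6 load=t6/8c comp=t5/8c wait=8 total=50
k=7 load=- comp=t6/9c wait=9 total=59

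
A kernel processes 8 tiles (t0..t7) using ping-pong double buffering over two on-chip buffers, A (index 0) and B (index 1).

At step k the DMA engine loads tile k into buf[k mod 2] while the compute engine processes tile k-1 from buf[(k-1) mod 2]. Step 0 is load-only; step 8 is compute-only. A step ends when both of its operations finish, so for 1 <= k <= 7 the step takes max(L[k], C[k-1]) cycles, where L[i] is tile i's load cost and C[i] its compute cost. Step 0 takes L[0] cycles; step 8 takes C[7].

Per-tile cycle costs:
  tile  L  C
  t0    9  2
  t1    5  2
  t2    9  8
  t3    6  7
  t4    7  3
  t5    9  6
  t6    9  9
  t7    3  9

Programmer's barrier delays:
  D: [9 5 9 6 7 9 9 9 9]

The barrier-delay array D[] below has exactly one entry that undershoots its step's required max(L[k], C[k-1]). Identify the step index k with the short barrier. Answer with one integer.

[0] required=L[0]=9=9 vs D=9 ok
[1] required=max(L[1]=5,C[0]=2)=5 vs D=5 ok
[2] required=max(L[2]=9,C[1]=2)=9 vs D=9 ok
[3] required=max(L[3]=6,C[2]=8)=8 vs D=6 SHORT
[4] required=max(L[4]=7,C[3]=7)=7 vs D=7 ok
[5] required=max(L[5]=9,C[4]=3)=9 vs D=9 ok
[6] required=max(L[6]=9,C[5]=6)=9 vs D=9 ok
[7] required=max(L[7]=3,C[6]=9)=9 vs D=9 ok
[8] required=C[7]=9=9 vs D=9 ok

hazard at step 3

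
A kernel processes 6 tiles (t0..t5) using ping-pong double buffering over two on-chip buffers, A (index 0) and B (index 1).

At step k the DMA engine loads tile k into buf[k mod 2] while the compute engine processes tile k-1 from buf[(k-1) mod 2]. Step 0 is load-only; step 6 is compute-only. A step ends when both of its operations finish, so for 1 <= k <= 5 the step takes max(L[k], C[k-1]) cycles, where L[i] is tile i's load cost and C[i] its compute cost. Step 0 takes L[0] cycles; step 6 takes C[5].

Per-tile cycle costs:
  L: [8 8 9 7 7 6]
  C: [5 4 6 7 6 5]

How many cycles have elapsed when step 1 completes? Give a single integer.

end_cycle[1] = 16

k=0 load=t0/8c comp=- wait=8 total=8
k=1 load=t1/8c comp=t0/5c wait=8 total=16
k=2 load=t2/9c comp=t1/4c wait=9 total=25
k=3 load=t3/7c comp=t2/6c wait=7 total=32
k=4 load=t4/7c comp=t3/7c wait=7 total=39
k=5 load=t5/6c comp=t4/6c wait=6 total=45
k=6 load=- comp=t5/5c wait=5 total=50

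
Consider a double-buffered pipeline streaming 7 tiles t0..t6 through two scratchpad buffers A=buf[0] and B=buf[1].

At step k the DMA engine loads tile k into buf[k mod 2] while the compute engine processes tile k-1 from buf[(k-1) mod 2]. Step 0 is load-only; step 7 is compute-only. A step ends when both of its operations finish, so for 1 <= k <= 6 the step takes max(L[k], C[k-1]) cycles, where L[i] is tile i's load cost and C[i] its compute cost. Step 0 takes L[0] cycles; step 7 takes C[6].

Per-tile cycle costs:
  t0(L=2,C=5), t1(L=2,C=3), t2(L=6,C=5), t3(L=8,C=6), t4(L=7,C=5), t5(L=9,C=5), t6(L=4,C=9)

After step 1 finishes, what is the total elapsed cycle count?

end_cycle[1] = 7

k=0 load=t0/2c comp=- wait=2 total=2
k=1 load=t1/2c comp=t0/5c wait=5 total=7
k=2 load=t2/6c comp=t1/3c wait=6 total=13
k=3 load=t3/8c comp=t2/5c wait=8 total=21
k=4 load=t4/7c comp=t3/6c wait=7 total=28
k=5 load=t5/9c comp=t4/5c wait=9 total=37
k=6 load=t6/4c comp=t5/5c wait=5 total=42
k=7 load=- comp=t6/9c wait=9 total=51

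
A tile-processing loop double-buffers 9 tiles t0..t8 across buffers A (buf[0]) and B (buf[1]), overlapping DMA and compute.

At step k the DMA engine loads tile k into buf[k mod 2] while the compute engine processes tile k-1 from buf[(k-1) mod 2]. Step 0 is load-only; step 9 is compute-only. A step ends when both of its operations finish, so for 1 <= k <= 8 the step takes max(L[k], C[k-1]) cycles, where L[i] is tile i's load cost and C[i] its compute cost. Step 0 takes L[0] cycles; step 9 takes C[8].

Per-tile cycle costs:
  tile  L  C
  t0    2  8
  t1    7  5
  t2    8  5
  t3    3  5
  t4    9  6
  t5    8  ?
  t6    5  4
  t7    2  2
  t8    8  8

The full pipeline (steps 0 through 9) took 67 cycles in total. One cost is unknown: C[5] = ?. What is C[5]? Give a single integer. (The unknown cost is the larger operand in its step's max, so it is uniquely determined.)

C[5] = 7

step 0 → dur = L[0]=2 = 2
step 1 → dur = max(L[1]=7, C[0]=8) = 8
step 2 → dur = max(L[2]=8, C[1]=5) = 8
step 3 → dur = max(L[3]=3, C[2]=5) = 5
step 4 → dur = max(L[4]=9, C[3]=5) = 9
step 5 → dur = max(L[5]=8, C[4]=6) = 8
step 6 → dur = max(L[6]=5, C[5]=?) = C[5]  (unknown; binding)
step 7 → dur = max(L[7]=2, C[6]=4) = 4
step 8 → dur = max(L[8]=8, C[7]=2) = 8
step 9 → dur = C[8]=8 = 8
sum of known step durations = 60
dur[6] = total - known = 67 - 60 = 7
C[5] is the binding max in step 6, so C[5] = dur[6] = 7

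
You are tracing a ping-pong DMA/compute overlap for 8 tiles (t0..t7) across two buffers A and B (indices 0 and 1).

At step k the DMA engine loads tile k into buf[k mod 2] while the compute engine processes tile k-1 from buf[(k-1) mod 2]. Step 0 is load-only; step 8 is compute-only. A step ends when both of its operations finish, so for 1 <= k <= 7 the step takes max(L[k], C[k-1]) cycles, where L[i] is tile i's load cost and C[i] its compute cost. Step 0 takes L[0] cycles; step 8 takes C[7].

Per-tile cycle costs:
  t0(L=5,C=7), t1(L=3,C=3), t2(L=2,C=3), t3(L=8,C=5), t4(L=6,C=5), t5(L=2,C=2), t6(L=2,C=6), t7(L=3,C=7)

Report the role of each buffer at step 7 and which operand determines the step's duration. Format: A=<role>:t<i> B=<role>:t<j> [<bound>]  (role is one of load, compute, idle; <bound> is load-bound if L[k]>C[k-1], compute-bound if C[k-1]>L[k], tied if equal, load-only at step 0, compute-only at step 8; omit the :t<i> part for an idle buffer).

[0] DMA t0→A (5c) ∥ CU idle ⇒ 5c, clock 5
[1] DMA t1→B (3c) ∥ CU A:t0 (7c) ⇒ 7c, clock 12
[2] DMA t2→A (2c) ∥ CU B:t1 (3c) ⇒ 3c, clock 15
[3] DMA t3→B (8c) ∥ CU A:t2 (3c) ⇒ 8c, clock 23
[4] DMA t4→A (6c) ∥ CU B:t3 (5c) ⇒ 6c, clock 29
[5] DMA t5→B (2c) ∥ CU A:t4 (5c) ⇒ 5c, clock 34
[6] DMA t6→A (2c) ∥ CU B:t5 (2c) ⇒ 2c, clock 36
[7] DMA t7→B (3c) ∥ CU A:t6 (6c) ⇒ 6c, clock 42
[8] DMA idle ∥ CU B:t7 (7c) ⇒ 7c, clock 49

step 7: A=compute:t6 B=load:t7 [compute-bound]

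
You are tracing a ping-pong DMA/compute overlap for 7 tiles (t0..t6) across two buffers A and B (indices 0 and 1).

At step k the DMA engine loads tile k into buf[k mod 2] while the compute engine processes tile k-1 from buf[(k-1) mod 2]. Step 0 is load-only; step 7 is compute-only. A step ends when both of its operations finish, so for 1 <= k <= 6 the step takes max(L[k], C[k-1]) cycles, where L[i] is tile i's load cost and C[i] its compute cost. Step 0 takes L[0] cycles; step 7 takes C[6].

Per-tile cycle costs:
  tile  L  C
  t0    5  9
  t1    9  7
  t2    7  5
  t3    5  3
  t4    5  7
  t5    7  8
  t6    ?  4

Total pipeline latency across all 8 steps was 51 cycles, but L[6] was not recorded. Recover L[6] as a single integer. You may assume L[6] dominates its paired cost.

L[6] = 9

step 0: dur = L[0]=5 = 5
step 1: dur = max(L[1]=9, C[0]=9) = 9
step 2: dur = max(L[2]=7, C[1]=7) = 7
step 3: dur = max(L[3]=5, C[2]=5) = 5
step 4: dur = max(L[4]=5, C[3]=3) = 5
step 5: dur = max(L[5]=7, C[4]=7) = 7
step 6: dur = max(L[6]=?, C[5]=8) = L[6]  (unknown; binding)
step 7: dur = C[6]=4 = 4
sum of known step durations = 42
dur[6] = total - known = 51 - 42 = 9
L[6] is the binding max in step 6, so L[6] = dur[6] = 9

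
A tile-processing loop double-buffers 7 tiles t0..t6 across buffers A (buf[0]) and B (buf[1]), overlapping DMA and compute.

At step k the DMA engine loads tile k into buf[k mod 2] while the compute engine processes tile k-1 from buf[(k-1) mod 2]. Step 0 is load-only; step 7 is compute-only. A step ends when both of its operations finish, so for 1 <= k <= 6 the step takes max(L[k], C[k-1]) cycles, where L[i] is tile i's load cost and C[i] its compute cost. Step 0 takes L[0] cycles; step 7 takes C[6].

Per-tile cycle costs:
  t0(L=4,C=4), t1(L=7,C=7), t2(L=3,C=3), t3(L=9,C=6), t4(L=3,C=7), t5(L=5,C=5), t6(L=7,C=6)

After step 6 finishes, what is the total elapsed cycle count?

k=0 load=t0/4c comp=- wait=4 total=4
k=1 load=t1/7c comp=t0/4c wait=7 total=11
k=2 load=t2/3c comp=t1/7c wait=7 total=18
k=3 load=t3/9c comp=t2/3c wait=9 total=27
k=4 load=t4/3c comp=t3/6c wait=6 total=33
k=5 load=t5/5c comp=t4/7c wait=7 total=40
k=6 load=t6/7c comp=t5/5c wait=7 total=47
k=7 load=- comp=t6/6c wait=6 total=53

end_cycle[6] = 47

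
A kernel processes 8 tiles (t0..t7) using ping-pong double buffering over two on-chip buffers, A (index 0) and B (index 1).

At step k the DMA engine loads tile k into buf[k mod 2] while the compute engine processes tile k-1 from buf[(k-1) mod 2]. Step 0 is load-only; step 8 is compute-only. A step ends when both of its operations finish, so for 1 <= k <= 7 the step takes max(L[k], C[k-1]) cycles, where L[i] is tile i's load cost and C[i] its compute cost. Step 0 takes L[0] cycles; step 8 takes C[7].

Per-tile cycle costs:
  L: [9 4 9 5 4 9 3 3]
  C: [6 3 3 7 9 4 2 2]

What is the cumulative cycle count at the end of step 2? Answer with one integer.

end_cycle[2] = 24

[0] DMA t0→A (9c) ∥ CU idle ⇒ 9c, clock 9
[1] DMA t1→B (4c) ∥ CU A:t0 (6c) ⇒ 6c, clock 15
[2] DMA t2→A (9c) ∥ CU B:t1 (3c) ⇒ 9c, clock 24
[3] DMA t3→B (5c) ∥ CU A:t2 (3c) ⇒ 5c, clock 29
[4] DMA t4→A (4c) ∥ CU B:t3 (7c) ⇒ 7c, clock 36
[5] DMA t5→B (9c) ∥ CU A:t4 (9c) ⇒ 9c, clock 45
[6] DMA t6→A (3c) ∥ CU B:t5 (4c) ⇒ 4c, clock 49
[7] DMA t7→B (3c) ∥ CU A:t6 (2c) ⇒ 3c, clock 52
[8] DMA idle ∥ CU B:t7 (2c) ⇒ 2c, clock 54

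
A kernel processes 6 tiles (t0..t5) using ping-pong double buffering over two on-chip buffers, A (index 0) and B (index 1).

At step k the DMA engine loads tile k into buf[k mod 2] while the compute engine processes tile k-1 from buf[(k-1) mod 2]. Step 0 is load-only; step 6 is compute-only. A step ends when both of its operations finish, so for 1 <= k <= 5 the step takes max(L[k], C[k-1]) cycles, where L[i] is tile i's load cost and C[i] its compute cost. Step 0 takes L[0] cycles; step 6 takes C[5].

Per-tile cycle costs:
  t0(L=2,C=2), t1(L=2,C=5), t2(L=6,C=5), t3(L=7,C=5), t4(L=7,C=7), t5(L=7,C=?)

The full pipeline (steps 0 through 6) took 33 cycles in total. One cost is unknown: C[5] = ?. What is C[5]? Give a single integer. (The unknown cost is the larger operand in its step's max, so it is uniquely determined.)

step 0: dur = L[0]=2 = 2
step 1: dur = max(L[1]=2, C[0]=2) = 2
step 2: dur = max(L[2]=6, C[1]=5) = 6
step 3: dur = max(L[3]=7, C[2]=5) = 7
step 4: dur = max(L[4]=7, C[3]=5) = 7
step 5: dur = max(L[5]=7, C[4]=7) = 7
step 6: dur = C[5]=? = C[5]  (unknown; binding)
sum of known step durations = 31
dur[6] = total - known = 33 - 31 = 2
C[5] is the binding max in step 6, so C[5] = dur[6] = 2

C[5] = 2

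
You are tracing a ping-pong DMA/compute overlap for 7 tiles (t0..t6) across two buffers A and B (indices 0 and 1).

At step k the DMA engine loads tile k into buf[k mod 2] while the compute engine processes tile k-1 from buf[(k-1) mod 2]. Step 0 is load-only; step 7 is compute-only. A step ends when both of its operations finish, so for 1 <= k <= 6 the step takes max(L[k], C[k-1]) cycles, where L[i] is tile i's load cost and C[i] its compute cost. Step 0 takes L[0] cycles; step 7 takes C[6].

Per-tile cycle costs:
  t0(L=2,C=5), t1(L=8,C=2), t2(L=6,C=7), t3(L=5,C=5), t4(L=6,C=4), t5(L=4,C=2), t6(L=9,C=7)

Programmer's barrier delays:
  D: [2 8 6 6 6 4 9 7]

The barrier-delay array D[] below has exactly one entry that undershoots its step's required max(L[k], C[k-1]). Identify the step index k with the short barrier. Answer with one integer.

hazard at step 3

k=0 barrier L[0]=2→2c, D[0]=2 ok
k=1 barrier max(L[1]=8,C[0]=5)→8c, D[1]=8 ok
k=2 barrier max(L[2]=6,C[1]=2)→6c, D[2]=6 ok
k=3 barrier max(L[3]=5,C[2]=7)→7c, D[3]=6 SHORT
k=4 barrier max(L[4]=6,C[3]=5)→6c, D[4]=6 ok
k=5 barrier max(L[5]=4,C[4]=4)→4c, D[5]=4 ok
k=6 barrier max(L[6]=9,C[5]=2)→9c, D[6]=9 ok
k=7 barrier C[6]=7→7c, D[7]=7 ok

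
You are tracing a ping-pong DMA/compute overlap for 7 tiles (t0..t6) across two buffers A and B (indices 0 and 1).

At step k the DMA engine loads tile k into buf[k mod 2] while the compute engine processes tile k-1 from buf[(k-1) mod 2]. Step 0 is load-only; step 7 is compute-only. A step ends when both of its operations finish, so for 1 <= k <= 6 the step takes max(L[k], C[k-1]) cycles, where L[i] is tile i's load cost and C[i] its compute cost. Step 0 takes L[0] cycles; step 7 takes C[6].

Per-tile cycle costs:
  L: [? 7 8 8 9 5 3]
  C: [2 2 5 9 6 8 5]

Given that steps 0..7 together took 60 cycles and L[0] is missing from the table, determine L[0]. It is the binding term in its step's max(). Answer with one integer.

L[0] = 9

step 0 = dur = L[0]=? = L[0]  (unknown; binding)
step 1 = dur = max(L[1]=7, C[0]=2) = 7
step 2 = dur = max(L[2]=8, C[1]=2) = 8
step 3 = dur = max(L[3]=8, C[2]=5) = 8
step 4 = dur = max(L[4]=9, C[3]=9) = 9
step 5 = dur = max(L[5]=5, C[4]=6) = 6
step 6 = dur = max(L[6]=3, C[5]=8) = 8
step 7 = dur = C[6]=5 = 5
sum of known step durations = 51
dur[0] = total - known = 60 - 51 = 9
L[0] is the binding max in step 0, so L[0] = dur[0] = 9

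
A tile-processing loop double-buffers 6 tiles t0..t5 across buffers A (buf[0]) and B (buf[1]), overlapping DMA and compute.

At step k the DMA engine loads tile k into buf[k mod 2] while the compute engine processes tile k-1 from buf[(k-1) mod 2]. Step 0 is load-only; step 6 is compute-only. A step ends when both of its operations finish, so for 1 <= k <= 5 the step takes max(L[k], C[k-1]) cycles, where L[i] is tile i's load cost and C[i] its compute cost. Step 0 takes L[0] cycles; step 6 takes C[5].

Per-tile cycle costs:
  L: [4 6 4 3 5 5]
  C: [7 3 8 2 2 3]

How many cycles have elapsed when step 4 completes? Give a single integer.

k=0 load=t0/4c comp=- wait=4 total=4
k=1 load=t1/6c comp=t0/7c wait=7 total=11
k=2 load=t2/4c comp=t1/3c wait=4 total=15
k=3 load=t3/3c comp=t2/8c wait=8 total=23
k=4 load=t4/5c comp=t3/2c wait=5 total=28
k=5 load=t5/5c comp=t4/2c wait=5 total=33
k=6 load=- comp=t5/3c wait=3 total=36

end_cycle[4] = 28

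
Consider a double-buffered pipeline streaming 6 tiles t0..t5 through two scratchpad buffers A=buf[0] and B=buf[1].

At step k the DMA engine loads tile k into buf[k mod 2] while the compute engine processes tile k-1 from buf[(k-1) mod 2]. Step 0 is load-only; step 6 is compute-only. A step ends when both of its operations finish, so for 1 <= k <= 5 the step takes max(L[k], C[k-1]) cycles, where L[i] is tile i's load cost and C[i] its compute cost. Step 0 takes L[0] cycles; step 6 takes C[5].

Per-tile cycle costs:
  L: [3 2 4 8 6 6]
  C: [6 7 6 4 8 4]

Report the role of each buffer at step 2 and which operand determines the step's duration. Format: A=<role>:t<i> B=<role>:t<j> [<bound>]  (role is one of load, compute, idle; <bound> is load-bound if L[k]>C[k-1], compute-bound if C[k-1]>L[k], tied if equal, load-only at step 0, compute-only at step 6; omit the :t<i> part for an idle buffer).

  0. 3=3c; end=3; A:t0 B:-
  1. max(2,6)=6c; end=9; A:t0 B:t1
  2. max(4,7)=7c; end=16; A:t2 B:t1
  3. max(8,6)=8c; end=24; A:t2 B:t3
  4. max(6,4)=6c; end=30; A:t4 B:t3
  5. max(6,8)=8c; end=38; A:t4 B:t5
  6. 4=4c; end=42; A:t4 B:t5

step 2: A=load:t2 B=compute:t1 [compute-bound]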